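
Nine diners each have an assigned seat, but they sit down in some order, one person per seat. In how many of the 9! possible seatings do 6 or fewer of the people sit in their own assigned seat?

362843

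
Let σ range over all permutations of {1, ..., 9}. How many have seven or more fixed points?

37

Sum C(9,i)·!(9-i) for i = 7..9:
  i=7: C(9,7)·!2 = 36·1 = 36
  i=8: C(9,8)·!1 = 9·0 = 0
  i=9: C(9,9)·!0 = 1·1 = 1
Total = 37.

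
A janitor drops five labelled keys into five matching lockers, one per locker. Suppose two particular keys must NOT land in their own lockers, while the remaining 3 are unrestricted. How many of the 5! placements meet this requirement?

78

Inclusion-exclusion on the 2 forbidden self-matches:
Σ_{j=0}^{2} (-1)^j C(2,j)(5-j)!
= C(2,0)·5! - C(2,1)·4! + C(2,2)·3!
= 120 - 48 + 6
= 78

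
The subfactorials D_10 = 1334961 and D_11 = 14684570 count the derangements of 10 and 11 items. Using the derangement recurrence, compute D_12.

176214841

D_12 = (12-1)·(D_11 + D_10) = 11·(14684570 + 1334961) = 11·16019531 = 176214841.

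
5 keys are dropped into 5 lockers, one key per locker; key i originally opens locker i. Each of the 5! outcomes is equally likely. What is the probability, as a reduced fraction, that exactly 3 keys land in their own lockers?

Favorable outcomes: C(5,3)·!2 = 10·1 = 10.
Total outcomes: 5! = 120.
Probability = 10/120 = 1/12.

1/12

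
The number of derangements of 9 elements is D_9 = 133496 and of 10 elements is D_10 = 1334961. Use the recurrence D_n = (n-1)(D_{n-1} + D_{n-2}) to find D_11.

14684570

D_11 = (11-1)·(D_10 + D_9) = 10·(1334961 + 133496) = 10·1468457 = 14684570.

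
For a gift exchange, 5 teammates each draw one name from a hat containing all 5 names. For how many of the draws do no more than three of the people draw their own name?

# with exactly i fixed is C(5,i)·!(5-i); sum over i=0..3:
  i=0: C(5,0)·!5 = 1·44 = 44
  i=1: C(5,1)·!4 = 5·9 = 45
  i=2: C(5,2)·!3 = 10·2 = 20
  i=3: C(5,3)·!2 = 10·1 = 10
Total = 119.

119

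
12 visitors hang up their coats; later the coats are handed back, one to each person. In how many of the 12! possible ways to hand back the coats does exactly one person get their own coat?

Pick the single fixed position: C(12,1) = 12 ways.
The other 11 form a derangement: !11 = 14684570.
Total: 12 × 14684570 = 176214840.

176214840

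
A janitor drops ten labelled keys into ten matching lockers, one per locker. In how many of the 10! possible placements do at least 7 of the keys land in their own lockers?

286

# with exactly i fixed is C(10,i)·!(10-i); sum over i=7..10:
  i=7: C(10,7)·!3 = 120·2 = 240
  i=8: C(10,8)·!2 = 45·1 = 45
  i=9: C(10,9)·!1 = 10·0 = 0
  i=10: C(10,10)·!0 = 1·1 = 1
Total = 286.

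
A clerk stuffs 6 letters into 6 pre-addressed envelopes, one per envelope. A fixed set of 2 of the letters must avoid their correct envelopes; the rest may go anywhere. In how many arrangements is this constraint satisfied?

504

Let A_j be the event that the j-th constrained one is fixed. By inclusion-exclusion over the 2 events:
Σ_{j=0}^{2} (-1)^j C(2,j)(6-j)!
= C(2,0)·6! - C(2,1)·5! + C(2,2)·4!
= 720 - 240 + 24
= 504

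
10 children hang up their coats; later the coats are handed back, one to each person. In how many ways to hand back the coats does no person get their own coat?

Recurrence: !10 = 9·(!9 + !8).
!10 = 9·(133496 + 14833) = 9·148329 = 1334961

1334961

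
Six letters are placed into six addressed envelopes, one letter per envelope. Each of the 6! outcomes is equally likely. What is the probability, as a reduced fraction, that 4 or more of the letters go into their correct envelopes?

1/45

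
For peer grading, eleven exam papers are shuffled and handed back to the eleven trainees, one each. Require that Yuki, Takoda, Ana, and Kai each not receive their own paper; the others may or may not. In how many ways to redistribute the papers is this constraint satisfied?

27422640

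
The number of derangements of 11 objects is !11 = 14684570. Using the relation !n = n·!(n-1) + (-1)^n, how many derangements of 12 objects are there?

!12 = 12·14684570 + 1 = 176214841.

176214841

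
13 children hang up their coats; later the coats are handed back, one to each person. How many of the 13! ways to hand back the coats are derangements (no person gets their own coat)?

The subfactorial !13 = [13!/e] (nearest integer).
13! = 6227020800, and 6227020800/e ≈ 2290792932.07, so !13 = 2290792932.

2290792932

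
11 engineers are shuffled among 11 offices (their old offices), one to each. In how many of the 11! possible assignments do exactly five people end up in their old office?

Choose which 5 of the 11 are fixed: C(11,5) = 462.
The remaining 6 must be deranged: !6 = 265.
Total: 462 × 265 = 122430.

122430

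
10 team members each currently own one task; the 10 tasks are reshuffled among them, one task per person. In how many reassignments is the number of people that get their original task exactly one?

1334960

Choose which one of the 10 is fixed: C(10,1) = 10.
The other 9 form a derangement: !9 = 133496.
Total: 10 × 133496 = 1334960.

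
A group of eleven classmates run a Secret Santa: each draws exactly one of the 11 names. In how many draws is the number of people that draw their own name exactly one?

14684571

Pick the single fixed position: C(11,1) = 11 ways.
The remaining 10 must be deranged: !10 = 1334961.
Total: 11 × 1334961 = 14684571.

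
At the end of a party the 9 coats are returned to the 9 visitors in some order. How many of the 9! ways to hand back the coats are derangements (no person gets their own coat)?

By inclusion-exclusion, !9 = Σ (-1)^k · 9!/k! for k=0..9
= 9! - 9!/1! + 9!/2! - 9!/3! + 9!/4! - 9!/5! + 9!/6! - 9!/7! + 9!/8! - 9!/9!
= 362880 - 362880 + 181440 - 60480 + 15120 - 3024 + 504 - 72 + 9 - 1
= 133496

133496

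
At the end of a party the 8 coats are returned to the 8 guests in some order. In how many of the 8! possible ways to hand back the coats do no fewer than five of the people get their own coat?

Sum C(8,i)·!(8-i) for i = 5..8:
  i=5: C(8,5)·!3 = 56·2 = 112
  i=6: C(8,6)·!2 = 28·1 = 28
  i=7: C(8,7)·!1 = 8·0 = 0
  i=8: C(8,8)·!0 = 1·1 = 1
Total = 141.

141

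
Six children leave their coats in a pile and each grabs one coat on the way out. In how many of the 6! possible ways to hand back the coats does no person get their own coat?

265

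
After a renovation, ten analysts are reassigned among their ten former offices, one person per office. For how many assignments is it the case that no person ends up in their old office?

1334961

The subfactorial !10 = [10!/e] (nearest integer).
10! = 3628800, and 3628800/e ≈ 1334960.92, so !10 = 1334961.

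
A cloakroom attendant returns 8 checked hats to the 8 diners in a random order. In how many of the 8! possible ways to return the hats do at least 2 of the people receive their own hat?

10655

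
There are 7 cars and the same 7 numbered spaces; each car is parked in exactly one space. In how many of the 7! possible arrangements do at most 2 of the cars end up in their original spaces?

4633

# with exactly i fixed is C(7,i)·!(7-i); sum over i=0..2:
  i=0: C(7,0)·!7 = 1·1854 = 1854
  i=1: C(7,1)·!6 = 7·265 = 1855
  i=2: C(7,2)·!5 = 21·44 = 924
Total = 4633.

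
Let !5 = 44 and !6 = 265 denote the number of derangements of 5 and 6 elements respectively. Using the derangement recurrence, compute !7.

!7 = (7-1)·(!6 + !5) = 6·(265 + 44) = 6·309 = 1854.

1854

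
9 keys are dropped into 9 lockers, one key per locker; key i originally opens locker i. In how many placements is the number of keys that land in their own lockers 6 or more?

205

# with exactly i fixed is C(9,i)·!(9-i); sum over i=6..9:
  i=6: C(9,6)·!3 = 84·2 = 168
  i=7: C(9,7)·!2 = 36·1 = 36
  i=8: C(9,8)·!1 = 9·0 = 0
  i=9: C(9,9)·!0 = 1·1 = 1
Total = 205.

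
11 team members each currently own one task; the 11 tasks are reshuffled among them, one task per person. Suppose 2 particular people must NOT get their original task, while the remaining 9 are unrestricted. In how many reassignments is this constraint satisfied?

Inclusion-exclusion on the 2 forbidden self-matches:
Σ_{j=0}^{2} (-1)^j C(2,j)(11-j)!
= C(2,0)·11! - C(2,1)·10! + C(2,2)·9!
= 39916800 - 7257600 + 362880
= 33022080

33022080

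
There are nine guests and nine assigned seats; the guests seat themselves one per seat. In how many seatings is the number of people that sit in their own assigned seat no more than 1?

266993

Sum C(9,i)·!(9-i) for i = 0..1:
  i=0: C(9,0)·!9 = 1·133496 = 133496
  i=1: C(9,1)·!8 = 9·14833 = 133497
Total = 266993.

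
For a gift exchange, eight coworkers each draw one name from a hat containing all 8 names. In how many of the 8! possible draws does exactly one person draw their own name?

Choose which one of the 8 is fixed: C(8,1) = 8.
The remaining 7 must be deranged: !7 = 1854.
Total: 8 × 1854 = 14832.

14832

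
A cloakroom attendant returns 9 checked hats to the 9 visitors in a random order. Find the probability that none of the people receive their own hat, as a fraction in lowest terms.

16687/45360

Favorable outcomes: !9 = 133496.
Total outcomes: 9! = 362880.
Probability = 133496/362880 = 16687/45360.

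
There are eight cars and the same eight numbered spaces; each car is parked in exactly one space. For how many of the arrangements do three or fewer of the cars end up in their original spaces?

Sum C(8,i)·!(8-i) for i = 0..3:
  i=0: C(8,0)·!8 = 1·14833 = 14833
  i=1: C(8,1)·!7 = 8·1854 = 14832
  i=2: C(8,2)·!6 = 28·265 = 7420
  i=3: C(8,3)·!5 = 56·44 = 2464
Total = 39549.

39549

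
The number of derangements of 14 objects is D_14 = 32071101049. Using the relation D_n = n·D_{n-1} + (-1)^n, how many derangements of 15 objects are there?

481066515734

D_15 = 15·32071101049 - 1 = 481066515734.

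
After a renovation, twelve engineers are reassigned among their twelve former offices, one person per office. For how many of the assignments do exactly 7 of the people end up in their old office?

34848

Choose which 7 of the 12 are fixed: C(12,7) = 792.
The other 5 form a derangement: !5 = 44.
Total: 792 × 44 = 34848.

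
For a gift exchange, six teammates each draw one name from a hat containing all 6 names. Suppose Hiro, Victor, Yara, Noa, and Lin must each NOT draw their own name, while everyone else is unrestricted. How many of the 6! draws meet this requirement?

Let A_j be the event that the j-th constrained one is fixed. By inclusion-exclusion over the 5 events:
Σ_{j=0}^{5} (-1)^j C(5,j)(6-j)!
= C(5,0)·6! - C(5,1)·5! + C(5,2)·4! - C(5,3)·3! + C(5,4)·2! - C(5,5)·1!
= 720 - 600 + 240 - 60 + 10 - 1
= 309

309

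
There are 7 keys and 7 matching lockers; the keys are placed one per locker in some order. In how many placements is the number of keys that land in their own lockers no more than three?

4948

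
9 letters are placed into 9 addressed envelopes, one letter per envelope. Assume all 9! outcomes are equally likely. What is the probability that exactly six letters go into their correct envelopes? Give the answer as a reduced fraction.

Favorable outcomes: C(9,6)·!3 = 84·2 = 168.
Total outcomes: 9! = 362880.
Probability = 168/362880 = 1/2160.

1/2160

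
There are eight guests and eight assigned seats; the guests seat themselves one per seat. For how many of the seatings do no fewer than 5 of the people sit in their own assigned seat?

141

Sum C(8,i)·!(8-i) for i = 5..8:
  i=5: C(8,5)·!3 = 56·2 = 112
  i=6: C(8,6)·!2 = 28·1 = 28
  i=7: C(8,7)·!1 = 8·0 = 0
  i=8: C(8,8)·!0 = 1·1 = 1
Total = 141.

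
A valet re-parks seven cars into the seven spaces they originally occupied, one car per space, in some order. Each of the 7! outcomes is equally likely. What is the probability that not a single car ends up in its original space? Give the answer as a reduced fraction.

Favorable outcomes: !7 = 1854.
Total outcomes: 7! = 5040.
Probability = 1854/5040 = 103/280.

103/280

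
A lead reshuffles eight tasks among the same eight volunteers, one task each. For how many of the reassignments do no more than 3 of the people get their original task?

Sum C(8,i)·!(8-i) for i = 0..3:
  i=0: C(8,0)·!8 = 1·14833 = 14833
  i=1: C(8,1)·!7 = 8·1854 = 14832
  i=2: C(8,2)·!6 = 28·265 = 7420
  i=3: C(8,3)·!5 = 56·44 = 2464
Total = 39549.

39549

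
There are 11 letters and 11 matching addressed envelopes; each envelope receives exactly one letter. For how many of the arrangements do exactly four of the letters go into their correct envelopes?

Pick the 4 fixed positions: C(11,4) = 330 ways.
The other 7 form a derangement: !7 = 1854.
Total: 330 × 1854 = 611820.

611820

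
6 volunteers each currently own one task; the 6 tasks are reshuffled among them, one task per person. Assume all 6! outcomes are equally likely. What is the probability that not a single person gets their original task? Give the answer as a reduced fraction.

Favorable outcomes: !6 = 265.
Total outcomes: 6! = 720.
Probability = 265/720 = 53/144.

53/144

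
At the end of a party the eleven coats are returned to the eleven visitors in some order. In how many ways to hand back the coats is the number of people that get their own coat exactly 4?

611820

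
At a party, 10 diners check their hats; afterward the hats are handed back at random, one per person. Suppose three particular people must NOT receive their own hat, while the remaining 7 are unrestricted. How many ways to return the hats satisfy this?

Inclusion-exclusion on the 3 forbidden self-matches:
Σ_{j=0}^{3} (-1)^j C(3,j)(10-j)!
= C(3,0)·10! - C(3,1)·9! + C(3,2)·8! - C(3,3)·7!
= 3628800 - 1088640 + 120960 - 5040
= 2656080

2656080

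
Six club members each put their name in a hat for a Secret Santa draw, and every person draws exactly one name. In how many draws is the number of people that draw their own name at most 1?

529

# with exactly i fixed is C(6,i)·!(6-i); sum over i=0..1:
  i=0: C(6,0)·!6 = 1·265 = 265
  i=1: C(6,1)·!5 = 6·44 = 264
Total = 529.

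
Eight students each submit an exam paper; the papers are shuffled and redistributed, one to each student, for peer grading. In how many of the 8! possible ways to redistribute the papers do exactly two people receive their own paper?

7420

Pick the 2 fixed positions: C(8,2) = 28 ways.
The remaining 6 must be deranged: !6 = 265.
Total: 28 × 265 = 7420.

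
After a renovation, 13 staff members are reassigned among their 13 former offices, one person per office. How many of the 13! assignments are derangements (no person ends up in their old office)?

2290792932

By inclusion-exclusion, !13 = Σ (-1)^k · 13!/k! for k=0..13
= 13! - 13!/1! + 13!/2! - 13!/3! + 13!/4! - 13!/5! + 13!/6! - 13!/7! + 13!/8! - 13!/9! + 13!/10! - 13!/11! + 13!/12! - 13!/13!
= 6227020800 - 6227020800 + 3113510400 - 1037836800 + 259459200 - 51891840 + 8648640 - 1235520 + 154440 - 17160 + 1716 - 156 + 13 - 1
= 2290792932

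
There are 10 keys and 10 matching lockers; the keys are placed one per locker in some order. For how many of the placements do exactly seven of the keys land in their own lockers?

240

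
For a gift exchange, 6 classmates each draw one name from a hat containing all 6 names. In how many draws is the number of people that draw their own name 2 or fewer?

Sum C(6,i)·!(6-i) for i = 0..2:
  i=0: C(6,0)·!6 = 1·265 = 265
  i=1: C(6,1)·!5 = 6·44 = 264
  i=2: C(6,2)·!4 = 15·9 = 135
Total = 664.

664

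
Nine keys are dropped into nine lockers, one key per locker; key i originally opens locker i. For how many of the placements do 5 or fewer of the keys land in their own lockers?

362675

# with exactly i fixed is C(9,i)·!(9-i); sum over i=0..5:
  i=0: C(9,0)·!9 = 1·133496 = 133496
  i=1: C(9,1)·!8 = 9·14833 = 133497
  i=2: C(9,2)·!7 = 36·1854 = 66744
  i=3: C(9,3)·!6 = 84·265 = 22260
  i=4: C(9,4)·!5 = 126·44 = 5544
  i=5: C(9,5)·!4 = 126·9 = 1134
Total = 362675.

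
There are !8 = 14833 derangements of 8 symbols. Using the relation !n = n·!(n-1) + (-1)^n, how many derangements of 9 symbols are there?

!9 = 9·14833 - 1 = 133496.

133496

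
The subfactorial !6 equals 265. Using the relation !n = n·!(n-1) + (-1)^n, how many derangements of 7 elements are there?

!7 = 7·265 - 1 = 1854.

1854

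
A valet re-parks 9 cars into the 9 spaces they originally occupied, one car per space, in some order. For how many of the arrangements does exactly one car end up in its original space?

133497

Pick the single fixed position: C(9,1) = 9 ways.
The remaining 8 must be deranged: !8 = 14833.
Total: 9 × 14833 = 133497.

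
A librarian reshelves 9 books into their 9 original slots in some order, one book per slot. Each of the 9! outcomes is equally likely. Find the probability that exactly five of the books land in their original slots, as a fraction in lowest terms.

1/320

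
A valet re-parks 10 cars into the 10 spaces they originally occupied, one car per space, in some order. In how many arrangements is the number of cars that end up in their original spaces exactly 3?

222480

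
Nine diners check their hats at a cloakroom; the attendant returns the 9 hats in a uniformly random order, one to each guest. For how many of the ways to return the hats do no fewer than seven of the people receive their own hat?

Sum C(9,i)·!(9-i) for i = 7..9:
  i=7: C(9,7)·!2 = 36·1 = 36
  i=8: C(9,8)·!1 = 9·0 = 0
  i=9: C(9,9)·!0 = 1·1 = 1
Total = 37.

37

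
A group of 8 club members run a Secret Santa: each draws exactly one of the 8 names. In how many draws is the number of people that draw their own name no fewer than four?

# with exactly i fixed is C(8,i)·!(8-i); sum over i=4..8:
  i=4: C(8,4)·!4 = 70·9 = 630
  i=5: C(8,5)·!3 = 56·2 = 112
  i=6: C(8,6)·!2 = 28·1 = 28
  i=7: C(8,7)·!1 = 8·0 = 0
  i=8: C(8,8)·!0 = 1·1 = 1
Total = 771.

771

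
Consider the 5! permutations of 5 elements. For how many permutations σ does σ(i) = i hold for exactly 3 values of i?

Choose which 3 of the 5 are fixed: C(5,3) = 10.
The other 2 form a derangement: !2 = 1.
Total: 10 × 1 = 10.

10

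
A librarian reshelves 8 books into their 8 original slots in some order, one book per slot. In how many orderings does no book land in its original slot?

14833

Use !n = n·!(n-1) + (-1)^n.
!8 = 8·1854 + 1 = 14833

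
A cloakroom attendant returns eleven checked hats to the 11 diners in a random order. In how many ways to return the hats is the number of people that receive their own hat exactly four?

Pick the 4 fixed positions: C(11,4) = 330 ways.
The other 7 form a derangement: !7 = 1854.
Total: 330 × 1854 = 611820.

611820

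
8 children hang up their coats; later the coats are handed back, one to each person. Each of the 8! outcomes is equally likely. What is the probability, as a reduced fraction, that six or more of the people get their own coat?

29/40320

Favorable outcomes: Σ_{i≥6} C(8,i)·!(8-i) = 28·1 + 8·0 + 1·1 = 29.
Total outcomes: 8! = 40320.
Probability = 29/40320 = 29/40320.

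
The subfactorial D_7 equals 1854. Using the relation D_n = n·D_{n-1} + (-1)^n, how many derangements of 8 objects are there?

14833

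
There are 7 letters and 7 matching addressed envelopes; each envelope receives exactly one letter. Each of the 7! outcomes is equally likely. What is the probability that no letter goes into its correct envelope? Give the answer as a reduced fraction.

103/280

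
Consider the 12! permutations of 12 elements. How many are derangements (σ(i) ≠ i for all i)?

Use !n = (n-1)(!(n-1) + !(n-2)).
!12 = 11·(14684570 + 1334961) = 11·16019531 = 176214841

176214841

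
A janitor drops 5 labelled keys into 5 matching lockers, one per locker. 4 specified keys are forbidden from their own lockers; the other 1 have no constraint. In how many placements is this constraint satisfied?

53

Inclusion-exclusion on the 4 forbidden self-matches:
Σ_{j=0}^{4} (-1)^j C(4,j)(5-j)!
= C(4,0)·5! - C(4,1)·4! + C(4,2)·3! - C(4,3)·2! + C(4,4)·1!
= 120 - 96 + 36 - 8 + 1
= 53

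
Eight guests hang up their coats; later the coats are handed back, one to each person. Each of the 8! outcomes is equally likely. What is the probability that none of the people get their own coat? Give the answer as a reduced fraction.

2119/5760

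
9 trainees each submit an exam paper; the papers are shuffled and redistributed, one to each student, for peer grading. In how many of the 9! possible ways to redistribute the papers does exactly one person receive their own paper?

133497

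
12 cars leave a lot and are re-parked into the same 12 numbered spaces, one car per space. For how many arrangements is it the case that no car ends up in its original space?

176214841

!12 is the nearest integer to 12!/e.
12! = 479001600, and 479001600/e ≈ 176214840.93, so !12 = 176214841.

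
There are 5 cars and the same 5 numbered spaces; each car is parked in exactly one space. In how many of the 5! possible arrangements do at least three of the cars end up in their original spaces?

Sum C(5,i)·!(5-i) for i = 3..5:
  i=3: C(5,3)·!2 = 10·1 = 10
  i=4: C(5,4)·!1 = 5·0 = 0
  i=5: C(5,5)·!0 = 1·1 = 1
Total = 11.

11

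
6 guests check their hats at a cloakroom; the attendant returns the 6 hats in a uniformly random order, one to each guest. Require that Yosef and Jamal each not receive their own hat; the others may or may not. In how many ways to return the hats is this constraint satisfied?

Let A_j be the event that the j-th constrained one is fixed. By inclusion-exclusion over the 2 events:
Σ_{j=0}^{2} (-1)^j C(2,j)(6-j)!
= C(2,0)·6! - C(2,1)·5! + C(2,2)·4!
= 720 - 240 + 24
= 504

504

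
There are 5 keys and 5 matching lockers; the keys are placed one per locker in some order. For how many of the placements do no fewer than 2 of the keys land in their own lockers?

31

# with exactly i fixed is C(5,i)·!(5-i); sum over i=2..5:
  i=2: C(5,2)·!3 = 10·2 = 20
  i=3: C(5,3)·!2 = 10·1 = 10
  i=4: C(5,4)·!1 = 5·0 = 0
  i=5: C(5,5)·!0 = 1·1 = 1
Total = 31.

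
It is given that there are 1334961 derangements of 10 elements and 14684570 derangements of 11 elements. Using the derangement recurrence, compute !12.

176214841

!12 = (12-1)·(!11 + !10) = 11·(14684570 + 1334961) = 11·16019531 = 176214841.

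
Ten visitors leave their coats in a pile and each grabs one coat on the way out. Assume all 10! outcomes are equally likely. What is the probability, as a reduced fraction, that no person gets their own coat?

16481/44800

Favorable outcomes: !10 = 1334961.
Total outcomes: 10! = 3628800.
Probability = 1334961/3628800 = 16481/44800.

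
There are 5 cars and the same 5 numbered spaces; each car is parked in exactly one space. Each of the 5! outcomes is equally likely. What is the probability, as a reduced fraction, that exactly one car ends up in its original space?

Favorable outcomes: C(5,1)·!4 = 5·9 = 45.
Total outcomes: 5! = 120.
Probability = 45/120 = 3/8.

3/8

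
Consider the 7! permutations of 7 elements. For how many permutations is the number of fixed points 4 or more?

Sum C(7,i)·!(7-i) for i = 4..7:
  i=4: C(7,4)·!3 = 35·2 = 70
  i=5: C(7,5)·!2 = 21·1 = 21
  i=6: C(7,6)·!1 = 7·0 = 0
  i=7: C(7,7)·!0 = 1·1 = 1
Total = 92.

92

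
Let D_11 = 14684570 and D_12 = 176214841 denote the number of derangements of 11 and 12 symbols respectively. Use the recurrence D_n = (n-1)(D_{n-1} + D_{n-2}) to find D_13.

D_13 = (13-1)·(D_12 + D_11) = 12·(176214841 + 14684570) = 12·190899411 = 2290792932.

2290792932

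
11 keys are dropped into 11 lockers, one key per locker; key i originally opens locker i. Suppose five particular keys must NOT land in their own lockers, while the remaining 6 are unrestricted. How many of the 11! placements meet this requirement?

25022880

Let A_j be the event that the j-th constrained one is fixed. By inclusion-exclusion over the 5 events:
Σ_{j=0}^{5} (-1)^j C(5,j)(11-j)!
= C(5,0)·11! - C(5,1)·10! + C(5,2)·9! - C(5,3)·8! + C(5,4)·7! - C(5,5)·6!
= 39916800 - 18144000 + 3628800 - 403200 + 25200 - 720
= 25022880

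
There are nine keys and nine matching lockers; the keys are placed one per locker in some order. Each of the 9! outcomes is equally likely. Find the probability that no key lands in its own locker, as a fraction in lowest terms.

16687/45360

Favorable outcomes: !9 = 133496.
Total outcomes: 9! = 362880.
Probability = 133496/362880 = 16687/45360.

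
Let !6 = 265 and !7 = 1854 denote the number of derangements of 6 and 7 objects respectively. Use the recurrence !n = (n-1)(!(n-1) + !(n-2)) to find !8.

14833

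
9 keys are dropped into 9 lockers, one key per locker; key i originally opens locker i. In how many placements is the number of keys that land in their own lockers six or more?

205

Sum C(9,i)·!(9-i) for i = 6..9:
  i=6: C(9,6)·!3 = 84·2 = 168
  i=7: C(9,7)·!2 = 36·1 = 36
  i=8: C(9,8)·!1 = 9·0 = 0
  i=9: C(9,9)·!0 = 1·1 = 1
Total = 205.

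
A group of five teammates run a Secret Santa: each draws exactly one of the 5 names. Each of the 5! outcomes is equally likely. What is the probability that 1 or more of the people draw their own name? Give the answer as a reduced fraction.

Favorable outcomes: Σ_{i≥1} C(5,i)·!(5-i) = 5·9 + 10·2 + 10·1 + 5·0 + 1·1 = 76.
Total outcomes: 5! = 120.
Probability = 76/120 = 19/30.

19/30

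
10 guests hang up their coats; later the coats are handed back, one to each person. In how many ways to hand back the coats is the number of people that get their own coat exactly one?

Choose which one of the 10 is fixed: C(10,1) = 10.
The other 9 form a derangement: !9 = 133496.
Total: 10 × 133496 = 1334960.

1334960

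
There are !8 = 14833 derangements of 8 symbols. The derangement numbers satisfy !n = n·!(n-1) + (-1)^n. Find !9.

133496

!9 = 9·14833 - 1 = 133496.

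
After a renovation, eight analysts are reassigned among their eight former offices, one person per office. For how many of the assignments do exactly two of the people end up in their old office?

Pick the 2 fixed positions: C(8,2) = 28 ways.
The other 6 form a derangement: !6 = 265.
Total: 28 × 265 = 7420.

7420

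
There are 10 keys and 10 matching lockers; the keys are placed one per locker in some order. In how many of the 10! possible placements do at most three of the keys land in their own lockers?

3559886

# with exactly i fixed is C(10,i)·!(10-i); sum over i=0..3:
  i=0: C(10,0)·!10 = 1·1334961 = 1334961
  i=1: C(10,1)·!9 = 10·133496 = 1334960
  i=2: C(10,2)·!8 = 45·14833 = 667485
  i=3: C(10,3)·!7 = 120·1854 = 222480
Total = 3559886.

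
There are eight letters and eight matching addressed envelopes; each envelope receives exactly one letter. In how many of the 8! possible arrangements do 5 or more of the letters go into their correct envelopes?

# with exactly i fixed is C(8,i)·!(8-i); sum over i=5..8:
  i=5: C(8,5)·!3 = 56·2 = 112
  i=6: C(8,6)·!2 = 28·1 = 28
  i=7: C(8,7)·!1 = 8·0 = 0
  i=8: C(8,8)·!0 = 1·1 = 1
Total = 141.

141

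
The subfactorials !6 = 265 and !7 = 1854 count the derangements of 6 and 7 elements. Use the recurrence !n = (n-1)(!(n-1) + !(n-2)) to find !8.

!8 = (8-1)·(!7 + !6) = 7·(1854 + 265) = 7·2119 = 14833.

14833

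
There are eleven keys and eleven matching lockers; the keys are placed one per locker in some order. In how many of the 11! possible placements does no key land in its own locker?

14684570

Use !n = n·!(n-1) + (-1)^n.
!11 = 11·1334961 - 1 = 14684570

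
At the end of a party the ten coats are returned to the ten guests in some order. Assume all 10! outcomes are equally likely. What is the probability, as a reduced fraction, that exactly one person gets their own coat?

16687/45360

Favorable outcomes: C(10,1)·!9 = 10·133496 = 1334960.
Total outcomes: 10! = 3628800.
Probability = 1334960/3628800 = 16687/45360.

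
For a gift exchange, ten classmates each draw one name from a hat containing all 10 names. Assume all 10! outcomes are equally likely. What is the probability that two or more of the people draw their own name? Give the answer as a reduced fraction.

Favorable outcomes: Σ_{i≥2} C(10,i)·!(10-i) = 45·14833 + 120·1854 + 210·265 + 252·44 + 210·9 + 120·2 + 45·1 + 10·0 + 1·1 = 958879.
Total outcomes: 10! = 3628800.
Probability = 958879/3628800 = 958879/3628800.

958879/3628800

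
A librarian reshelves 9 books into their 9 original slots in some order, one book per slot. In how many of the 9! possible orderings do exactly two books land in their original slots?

66744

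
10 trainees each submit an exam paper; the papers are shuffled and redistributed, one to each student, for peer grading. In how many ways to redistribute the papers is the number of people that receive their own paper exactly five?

11088

Choose which 5 of the 10 are fixed: C(10,5) = 252.
The remaining 5 must be deranged: !5 = 44.
Total: 252 × 44 = 11088.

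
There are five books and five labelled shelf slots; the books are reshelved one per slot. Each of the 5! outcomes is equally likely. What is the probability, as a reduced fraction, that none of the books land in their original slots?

Favorable outcomes: !5 = 44.
Total outcomes: 5! = 120.
Probability = 44/120 = 11/30.

11/30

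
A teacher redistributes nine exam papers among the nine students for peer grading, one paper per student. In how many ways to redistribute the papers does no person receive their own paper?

Use !n = n·!(n-1) + (-1)^n.
!9 = 9·14833 - 1 = 133496

133496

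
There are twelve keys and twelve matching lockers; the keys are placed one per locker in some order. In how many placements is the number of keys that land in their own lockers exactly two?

88107426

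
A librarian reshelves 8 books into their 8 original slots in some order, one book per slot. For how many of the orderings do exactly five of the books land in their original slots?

112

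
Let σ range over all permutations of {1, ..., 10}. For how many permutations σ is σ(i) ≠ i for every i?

1334961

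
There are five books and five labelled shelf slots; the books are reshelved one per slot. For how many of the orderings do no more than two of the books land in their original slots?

109

# with exactly i fixed is C(5,i)·!(5-i); sum over i=0..2:
  i=0: C(5,0)·!5 = 1·44 = 44
  i=1: C(5,1)·!4 = 5·9 = 45
  i=2: C(5,2)·!3 = 10·2 = 20
Total = 109.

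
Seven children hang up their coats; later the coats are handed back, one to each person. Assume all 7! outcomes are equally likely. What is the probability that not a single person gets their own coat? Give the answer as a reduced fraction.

103/280

Favorable outcomes: !7 = 1854.
Total outcomes: 7! = 5040.
Probability = 1854/5040 = 103/280.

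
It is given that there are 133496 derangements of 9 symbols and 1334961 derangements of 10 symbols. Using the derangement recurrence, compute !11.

14684570

!11 = (11-1)·(!10 + !9) = 10·(1334961 + 133496) = 10·1468457 = 14684570.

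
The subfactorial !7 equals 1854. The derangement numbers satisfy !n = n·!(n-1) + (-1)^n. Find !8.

!8 = 8·1854 + 1 = 14833.

14833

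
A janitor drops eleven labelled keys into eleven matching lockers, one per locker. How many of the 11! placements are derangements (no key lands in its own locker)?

The number of derangements of 11 is !11 = Σ_{k=0}^{11} (-1)^k·11!/k!
= 11! - 11!/1! + 11!/2! - 11!/3! + 11!/4! - 11!/5! + 11!/6! - 11!/7! + 11!/8! - 11!/9! + 11!/10! - 11!/11!
= 39916800 - 39916800 + 19958400 - 6652800 + 1663200 - 332640 + 55440 - 7920 + 990 - 110 + 11 - 1
= 14684570

14684570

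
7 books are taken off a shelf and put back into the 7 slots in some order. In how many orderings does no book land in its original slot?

1854

The number of derangements of 7 is !7 = Σ_{k=0}^{7} (-1)^k·7!/k!
= 7! - 7!/1! + 7!/2! - 7!/3! + 7!/4! - 7!/5! + 7!/6! - 7!/7!
= 5040 - 5040 + 2520 - 840 + 210 - 42 + 7 - 1
= 1854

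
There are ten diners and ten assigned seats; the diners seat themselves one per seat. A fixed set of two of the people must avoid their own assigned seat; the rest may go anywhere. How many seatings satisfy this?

2943360

Inclusion-exclusion on the 2 forbidden self-matches:
Σ_{j=0}^{2} (-1)^j C(2,j)(10-j)!
= C(2,0)·10! - C(2,1)·9! + C(2,2)·8!
= 3628800 - 725760 + 40320
= 2943360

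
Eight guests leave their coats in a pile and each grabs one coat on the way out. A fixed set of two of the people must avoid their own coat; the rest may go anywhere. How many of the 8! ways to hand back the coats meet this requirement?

30960

Inclusion-exclusion on the 2 forbidden self-matches:
Σ_{j=0}^{2} (-1)^j C(2,j)(8-j)!
= C(2,0)·8! - C(2,1)·7! + C(2,2)·6!
= 40320 - 10080 + 720
= 30960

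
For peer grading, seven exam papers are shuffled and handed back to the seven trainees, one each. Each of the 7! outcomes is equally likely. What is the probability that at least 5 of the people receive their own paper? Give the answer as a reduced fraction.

11/2520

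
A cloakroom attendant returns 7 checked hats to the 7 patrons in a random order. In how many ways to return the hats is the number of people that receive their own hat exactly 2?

Pick the 2 fixed positions: C(7,2) = 21 ways.
The other 5 form a derangement: !5 = 44.
Total: 21 × 44 = 924.

924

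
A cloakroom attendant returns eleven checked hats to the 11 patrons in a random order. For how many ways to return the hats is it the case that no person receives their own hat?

14684570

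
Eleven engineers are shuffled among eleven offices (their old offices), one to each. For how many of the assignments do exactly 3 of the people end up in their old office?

2447445

Pick the 3 fixed positions: C(11,3) = 165 ways.
The remaining 8 must be deranged: !8 = 14833.
Total: 165 × 14833 = 2447445.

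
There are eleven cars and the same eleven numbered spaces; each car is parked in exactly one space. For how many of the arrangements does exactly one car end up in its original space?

14684571

Choose which one of the 11 is fixed: C(11,1) = 11.
The remaining 10 must be deranged: !10 = 1334961.
Total: 11 × 1334961 = 14684571.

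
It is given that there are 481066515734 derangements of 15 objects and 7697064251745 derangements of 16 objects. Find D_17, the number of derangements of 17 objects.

130850092279664

D_17 = (17-1)·(D_16 + D_15) = 16·(7697064251745 + 481066515734) = 16·8178130767479 = 130850092279664.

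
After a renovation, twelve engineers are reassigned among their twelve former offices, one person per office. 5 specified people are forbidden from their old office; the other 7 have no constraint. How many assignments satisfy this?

Inclusion-exclusion on the 5 forbidden self-matches:
Σ_{j=0}^{5} (-1)^j C(5,j)(12-j)!
= C(5,0)·12! - C(5,1)·11! + C(5,2)·10! - C(5,3)·9! + C(5,4)·8! - C(5,5)·7!
= 479001600 - 199584000 + 36288000 - 3628800 + 201600 - 5040
= 312273360

312273360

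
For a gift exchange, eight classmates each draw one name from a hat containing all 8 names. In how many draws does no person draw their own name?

14833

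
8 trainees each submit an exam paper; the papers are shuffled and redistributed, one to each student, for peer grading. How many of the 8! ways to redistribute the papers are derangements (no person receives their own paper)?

14833

The number of derangements of 8 is !8 = Σ_{k=0}^{8} (-1)^k·8!/k!
= 8! - 8!/1! + 8!/2! - 8!/3! + 8!/4! - 8!/5! + 8!/6! - 8!/7! + 8!/8!
= 40320 - 40320 + 20160 - 6720 + 1680 - 336 + 56 - 8 + 1
= 14833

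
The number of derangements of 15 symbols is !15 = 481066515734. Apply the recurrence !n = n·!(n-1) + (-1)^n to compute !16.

!16 = 16·481066515734 + 1 = 7697064251745.

7697064251745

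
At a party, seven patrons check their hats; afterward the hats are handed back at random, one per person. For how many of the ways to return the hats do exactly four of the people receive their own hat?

Pick the 4 fixed positions: C(7,4) = 35 ways.
The remaining 3 must be deranged: !3 = 2.
Total: 35 × 2 = 70.

70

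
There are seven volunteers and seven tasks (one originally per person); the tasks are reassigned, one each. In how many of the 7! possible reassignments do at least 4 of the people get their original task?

92

# with exactly i fixed is C(7,i)·!(7-i); sum over i=4..7:
  i=4: C(7,4)·!3 = 35·2 = 70
  i=5: C(7,5)·!2 = 21·1 = 21
  i=6: C(7,6)·!1 = 7·0 = 0
  i=7: C(7,7)·!0 = 1·1 = 1
Total = 92.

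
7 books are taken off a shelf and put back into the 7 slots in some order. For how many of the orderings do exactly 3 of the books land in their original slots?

Choose which 3 of the 7 are fixed: C(7,3) = 35.
The other 4 form a derangement: !4 = 9.
Total: 35 × 9 = 315.

315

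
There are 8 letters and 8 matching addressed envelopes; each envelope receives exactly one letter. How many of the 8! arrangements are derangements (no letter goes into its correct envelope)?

The subfactorial !8 = [8!/e] (nearest integer).
8! = 40320, and 40320/e ≈ 14832.90, so !8 = 14833.

14833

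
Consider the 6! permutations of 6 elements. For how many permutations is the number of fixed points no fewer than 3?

# with exactly i fixed is C(6,i)·!(6-i); sum over i=3..6:
  i=3: C(6,3)·!3 = 20·2 = 40
  i=4: C(6,4)·!2 = 15·1 = 15
  i=5: C(6,5)·!1 = 6·0 = 0
  i=6: C(6,6)·!0 = 1·1 = 1
Total = 56.

56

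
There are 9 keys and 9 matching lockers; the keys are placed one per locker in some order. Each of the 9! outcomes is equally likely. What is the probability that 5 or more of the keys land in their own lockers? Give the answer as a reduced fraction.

1339/362880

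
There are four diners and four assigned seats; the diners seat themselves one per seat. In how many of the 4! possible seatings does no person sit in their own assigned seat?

9

!4 is the nearest integer to 4!/e.
4! = 24, and 24/e ≈ 8.83, so !4 = 9.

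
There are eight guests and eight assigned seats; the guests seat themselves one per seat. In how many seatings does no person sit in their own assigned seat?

14833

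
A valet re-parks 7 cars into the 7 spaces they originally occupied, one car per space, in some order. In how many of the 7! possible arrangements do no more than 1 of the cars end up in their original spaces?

# with exactly i fixed is C(7,i)·!(7-i); sum over i=0..1:
  i=0: C(7,0)·!7 = 1·1854 = 1854
  i=1: C(7,1)·!6 = 7·265 = 1855
Total = 3709.

3709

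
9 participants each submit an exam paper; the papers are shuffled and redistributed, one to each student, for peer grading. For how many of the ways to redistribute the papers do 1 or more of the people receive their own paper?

229384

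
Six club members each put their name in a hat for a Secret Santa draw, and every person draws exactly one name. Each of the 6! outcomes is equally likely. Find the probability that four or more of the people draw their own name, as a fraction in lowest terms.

1/45

Favorable outcomes: Σ_{i≥4} C(6,i)·!(6-i) = 15·1 + 6·0 + 1·1 = 16.
Total outcomes: 6! = 720.
Probability = 16/720 = 1/45.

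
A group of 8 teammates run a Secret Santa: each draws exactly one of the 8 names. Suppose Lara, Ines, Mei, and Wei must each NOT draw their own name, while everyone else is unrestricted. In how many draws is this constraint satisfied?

24024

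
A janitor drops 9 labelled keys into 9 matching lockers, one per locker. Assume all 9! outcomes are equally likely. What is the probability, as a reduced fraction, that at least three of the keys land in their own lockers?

29143/362880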